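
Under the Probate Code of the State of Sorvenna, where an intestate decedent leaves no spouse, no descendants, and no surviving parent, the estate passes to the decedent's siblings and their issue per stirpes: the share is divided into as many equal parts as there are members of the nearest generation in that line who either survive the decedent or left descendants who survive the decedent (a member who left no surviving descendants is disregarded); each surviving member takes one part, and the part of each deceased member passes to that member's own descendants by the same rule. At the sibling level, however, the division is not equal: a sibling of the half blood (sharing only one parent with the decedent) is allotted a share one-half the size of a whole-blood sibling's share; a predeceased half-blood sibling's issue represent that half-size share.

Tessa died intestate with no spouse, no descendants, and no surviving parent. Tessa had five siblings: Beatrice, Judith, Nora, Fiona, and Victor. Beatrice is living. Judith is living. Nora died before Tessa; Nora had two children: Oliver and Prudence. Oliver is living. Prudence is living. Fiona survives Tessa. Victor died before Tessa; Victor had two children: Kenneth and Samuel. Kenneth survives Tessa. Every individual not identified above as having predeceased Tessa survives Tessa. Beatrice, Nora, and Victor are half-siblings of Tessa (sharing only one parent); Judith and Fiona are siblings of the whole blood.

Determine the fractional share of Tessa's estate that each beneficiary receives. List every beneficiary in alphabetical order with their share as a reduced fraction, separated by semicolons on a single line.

No spouse, descendants, or parent survives, so the estate passes to Tessa's siblings per stirpes.
Half-blood siblings count for one-half the weight of whole-blood siblings at the initial division.
Dividing 1 in proportion to weights (total weight 7/2): Beatrice (weight 1/2) → 1/7; Judith (weight 1) → 2/7; Nora (weight 1/2) → 1/7; Fiona (weight 1) → 2/7; Victor (weight 1/2) → 1/7.
Beatrice is living and takes 1/7.
Judith is living and takes 2/7.
Nora predeceased; the 1/7 allotted to Nora's branch passes to Nora's issue by representation.
The 1/7 is divided into 2 equal shares of 1/14 among Oliver, Prudence.
Oliver is living and takes 1/14.
Prudence is living and takes 1/14.
Fiona is living and takes 2/7.
Victor predeceased; the 1/7 allotted to Victor's branch passes to Victor's issue by representation.
The 1/7 is divided into 2 equal shares of 1/14 among Kenneth, Samuel.
Kenneth is living and takes 1/14.
Samuel is living and takes 1/14.

Beatrice 1/7; Fiona 2/7; Judith 2/7; Kenneth 1/14; Oliver 1/14; Prudence 1/14; Samuel 1/14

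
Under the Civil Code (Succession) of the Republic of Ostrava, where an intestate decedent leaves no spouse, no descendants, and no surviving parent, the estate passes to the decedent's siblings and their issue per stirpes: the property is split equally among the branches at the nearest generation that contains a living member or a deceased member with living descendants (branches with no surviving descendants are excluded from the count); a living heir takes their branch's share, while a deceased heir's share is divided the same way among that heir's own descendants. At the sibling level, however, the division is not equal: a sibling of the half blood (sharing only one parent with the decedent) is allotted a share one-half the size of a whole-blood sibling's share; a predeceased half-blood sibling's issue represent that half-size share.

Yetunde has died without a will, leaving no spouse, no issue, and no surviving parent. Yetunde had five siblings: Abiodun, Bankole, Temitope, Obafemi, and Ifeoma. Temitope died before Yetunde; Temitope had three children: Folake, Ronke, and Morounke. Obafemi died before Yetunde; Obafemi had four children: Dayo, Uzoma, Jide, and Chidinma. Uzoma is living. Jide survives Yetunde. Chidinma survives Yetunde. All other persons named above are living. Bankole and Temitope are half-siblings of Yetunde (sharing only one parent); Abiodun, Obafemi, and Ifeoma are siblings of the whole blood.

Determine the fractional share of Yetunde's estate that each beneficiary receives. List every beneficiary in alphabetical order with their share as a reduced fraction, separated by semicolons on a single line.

No spouse, descendants, or parent survives, so the estate passes to Yetunde's siblings per stirpes.
Half-blood siblings count for one-half the weight of whole-blood siblings at the initial division.
Dividing 1 in proportion to weights (total weight 4): Abiodun (weight 1) → 1/4; Bankole (weight 1/2) → 1/8; Temitope (weight 1/2) → 1/8; Obafemi (weight 1) → 1/4; Ifeoma (weight 1) → 1/4.
Abiodun is living and takes 1/4.
Bankole is living and takes 1/8.
Temitope predeceased; the 1/8 allotted to Temitope's branch passes to Temitope's issue by representation.
The 1/8 is divided into 3 equal shares of 1/24 among Folake, Ronke, Morounke.
Folake is living and takes 1/24.
Ronke is living and takes 1/24.
Morounke is living and takes 1/24.
Obafemi predeceased; the 1/4 allotted to Obafemi's branch passes to Obafemi's issue by representation.
The 1/4 is divided into 4 equal shares of 1/16 among Dayo, Uzoma, Jide, Chidinma.
Dayo is living and takes 1/16.
Uzoma is living and takes 1/16.
Jide is living and takes 1/16.
Chidinma is living and takes 1/16.
Ifeoma is living and takes 1/4.

Abiodun 1/4; Bankole 1/8; Chidinma 1/16; Dayo 1/16; Folake 1/24; Ifeoma 1/4; Jide 1/16; Morounke 1/24; Ronke 1/24; Uzoma 1/16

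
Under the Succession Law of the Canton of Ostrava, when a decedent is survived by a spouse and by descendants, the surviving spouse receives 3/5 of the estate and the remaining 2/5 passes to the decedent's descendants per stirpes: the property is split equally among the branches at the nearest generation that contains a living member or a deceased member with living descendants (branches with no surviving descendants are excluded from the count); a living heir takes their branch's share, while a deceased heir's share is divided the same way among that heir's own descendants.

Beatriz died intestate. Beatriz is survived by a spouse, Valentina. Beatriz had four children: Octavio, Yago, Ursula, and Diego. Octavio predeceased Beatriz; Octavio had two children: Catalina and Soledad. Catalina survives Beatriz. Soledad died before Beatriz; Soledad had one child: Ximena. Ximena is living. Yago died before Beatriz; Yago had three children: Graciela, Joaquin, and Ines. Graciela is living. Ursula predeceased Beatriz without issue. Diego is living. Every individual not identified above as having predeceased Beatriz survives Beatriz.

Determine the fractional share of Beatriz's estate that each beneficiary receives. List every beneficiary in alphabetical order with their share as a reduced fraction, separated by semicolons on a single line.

Valentina, as surviving spouse, takes 3/5.
The remaining 2/5 passes to Beatriz's descendants per stirpes.
Ursula left no surviving issue, so that branch lapses and is disregarded.
The 2/5 is divided into 3 equal shares of 2/15 among Octavio, Yago, Diego.
Octavio predeceased; the 2/15 allotted to Octavio's branch passes to Octavio's issue by representation.
The 2/15 is divided into 2 equal shares of 1/15 among Catalina, Soledad.
Catalina is living and takes 1/15.
Soledad predeceased; the 1/15 allotted to Soledad's branch passes to Soledad's issue by representation.
Ximena is the sole taker at this level and receives the full 1/15.
Yago predeceased; the 2/15 allotted to Yago's branch passes to Yago's issue by representation.
The 2/15 is divided into 3 equal shares of 2/45 among Graciela, Joaquin, Ines.
Graciela is living and takes 2/45.
Joaquin is living and takes 2/45.
Ines is living and takes 2/45.
Diego is living and takes 2/15.

Catalina 1/15; Diego 2/15; Graciela 2/45; Ines 2/45; Joaquin 2/45; Valentina 3/5; Ximena 1/15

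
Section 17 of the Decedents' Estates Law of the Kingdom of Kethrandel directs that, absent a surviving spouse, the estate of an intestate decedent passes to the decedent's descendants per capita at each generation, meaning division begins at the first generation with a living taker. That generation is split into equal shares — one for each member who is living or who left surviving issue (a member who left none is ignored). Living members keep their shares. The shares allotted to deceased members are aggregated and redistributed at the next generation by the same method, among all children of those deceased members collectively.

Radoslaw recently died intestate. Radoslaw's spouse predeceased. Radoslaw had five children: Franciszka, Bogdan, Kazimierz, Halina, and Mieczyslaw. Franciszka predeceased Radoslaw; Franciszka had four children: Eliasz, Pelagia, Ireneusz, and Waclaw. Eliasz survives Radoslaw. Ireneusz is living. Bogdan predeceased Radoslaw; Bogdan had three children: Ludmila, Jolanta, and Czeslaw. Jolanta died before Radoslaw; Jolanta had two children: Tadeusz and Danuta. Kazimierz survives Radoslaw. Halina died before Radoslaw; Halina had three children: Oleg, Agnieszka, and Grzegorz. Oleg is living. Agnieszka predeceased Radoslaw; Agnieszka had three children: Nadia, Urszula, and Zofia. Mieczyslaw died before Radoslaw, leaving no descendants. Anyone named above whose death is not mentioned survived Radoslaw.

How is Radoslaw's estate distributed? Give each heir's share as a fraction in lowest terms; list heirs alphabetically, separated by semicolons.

Czeslaw 3/40; Danuta 3/100; Eliasz 3/40; Grzegorz 3/40; Ireneusz 3/40; Kazimierz 1/4; Ludmila 3/40; Nadia 3/100; Oleg 3/40; Pelagia 3/40; Tadeusz 3/100; Urszula 3/100; Waclaw 3/40; Zofia 3/100

There is no surviving spouse, so the entire estate passes to Radoslaw's descendants per capita at each generation.
At generation 1 (Franciszka, Bogdan, Kazimierz, Halina) there are 4 shares of (1)/4 = 1/4 each.
Living: Kazimierz — each takes 1/4.
Deceased: Franciszka, Bogdan, and Halina. Their combined 3/4 is pooled and carried to generation 2.
At generation 2 (Eliasz, Pelagia, Ireneusz, Waclaw, Ludmila, Jolanta, Czeslaw, Oleg, Agnieszka, Grzegorz) there are 10 shares of (3/4)/10 = 3/40 each.
Living: Eliasz, Pelagia, Ireneusz, Waclaw, Ludmila, Czeslaw, Oleg, and Grzegorz — each takes 3/40.
Deceased: Jolanta and Agnieszka. Their combined 3/20 is pooled and carried to generation 3.
At generation 3 (Tadeusz, Danuta, Nadia, Urszula, Zofia) there are 5 shares of (3/20)/5 = 3/100 each.
Living: Tadeusz, Danuta, Nadia, Urszula, and Zofia — each takes 3/100.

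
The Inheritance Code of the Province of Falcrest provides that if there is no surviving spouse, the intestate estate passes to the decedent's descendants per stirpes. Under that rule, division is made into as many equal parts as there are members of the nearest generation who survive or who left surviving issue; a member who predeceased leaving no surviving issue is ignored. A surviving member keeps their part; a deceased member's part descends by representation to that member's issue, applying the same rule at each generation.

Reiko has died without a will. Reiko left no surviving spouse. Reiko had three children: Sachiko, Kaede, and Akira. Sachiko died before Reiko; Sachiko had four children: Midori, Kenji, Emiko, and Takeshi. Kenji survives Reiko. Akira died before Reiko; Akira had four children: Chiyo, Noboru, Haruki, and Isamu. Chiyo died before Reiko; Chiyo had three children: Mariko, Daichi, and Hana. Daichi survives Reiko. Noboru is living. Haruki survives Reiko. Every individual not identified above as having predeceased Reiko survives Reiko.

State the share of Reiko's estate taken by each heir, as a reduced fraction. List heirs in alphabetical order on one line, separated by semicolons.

There is no surviving spouse, so the entire estate passes to Reiko's descendants per stirpes.
The estate is divided into 3 equal shares of 1/3 among Sachiko, Kaede, Akira.
Sachiko predeceased; the 1/3 allotted to Sachiko's branch passes to Sachiko's issue by representation.
The 1/3 is divided into 4 equal shares of 1/12 among Midori, Kenji, Emiko, Takeshi.
Midori is living and takes 1/12.
Kenji is living and takes 1/12.
Emiko is living and takes 1/12.
Takeshi is living and takes 1/12.
Kaede is living and takes 1/3.
Akira predeceased; the 1/3 allotted to Akira's branch passes to Akira's issue by representation.
The 1/3 is divided into 4 equal shares of 1/12 among Chiyo, Noboru, Haruki, Isamu.
Chiyo predeceased; the 1/12 allotted to Chiyo's branch passes to Chiyo's issue by representation.
The 1/12 is divided into 3 equal shares of 1/36 among Mariko, Daichi, Hana.
Mariko is living and takes 1/36.
Daichi is living and takes 1/36.
Hana is living and takes 1/36.
Noboru is living and takes 1/12.
Haruki is living and takes 1/12.
Isamu is living and takes 1/12.

Daichi 1/36; Emiko 1/12; Hana 1/36; Haruki 1/12; Isamu 1/12; Kaede 1/3; Kenji 1/12; Mariko 1/36; Midori 1/12; Noboru 1/12; Takeshi 1/12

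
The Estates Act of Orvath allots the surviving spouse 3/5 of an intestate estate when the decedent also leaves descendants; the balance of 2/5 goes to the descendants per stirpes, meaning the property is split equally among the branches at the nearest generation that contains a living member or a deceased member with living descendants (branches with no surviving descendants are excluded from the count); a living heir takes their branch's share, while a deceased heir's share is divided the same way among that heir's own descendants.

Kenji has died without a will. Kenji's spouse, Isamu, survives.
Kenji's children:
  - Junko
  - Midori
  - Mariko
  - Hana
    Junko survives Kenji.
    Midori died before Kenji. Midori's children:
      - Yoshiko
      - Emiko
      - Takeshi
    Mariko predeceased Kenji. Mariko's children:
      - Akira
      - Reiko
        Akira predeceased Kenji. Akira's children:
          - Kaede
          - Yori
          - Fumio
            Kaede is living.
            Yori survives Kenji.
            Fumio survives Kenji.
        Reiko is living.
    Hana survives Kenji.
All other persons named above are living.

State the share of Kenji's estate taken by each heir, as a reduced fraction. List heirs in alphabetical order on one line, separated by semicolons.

Emiko 1/30; Fumio 1/60; Hana 1/10; Isamu 3/5; Junko 1/10; Kaede 1/60; Reiko 1/20; Takeshi 1/30; Yori 1/60; Yoshiko 1/30

Isamu, as surviving spouse, takes 3/5.
The remaining 2/5 passes to Kenji's descendants per stirpes.
The 2/5 is divided into 4 equal shares of 1/10 among Junko, Midori, Mariko, Hana.
Junko is living and takes 1/10.
Midori predeceased; the 1/10 allotted to Midori's branch passes to Midori's issue by representation.
The 1/10 is divided into 3 equal shares of 1/30 among Yoshiko, Emiko, Takeshi.
Yoshiko is living and takes 1/30.
Emiko is living and takes 1/30.
Takeshi is living and takes 1/30.
Mariko predeceased; the 1/10 allotted to Mariko's branch passes to Mariko's issue by representation.
The 1/10 is divided into 2 equal shares of 1/20 among Akira, Reiko.
Akira predeceased; the 1/20 allotted to Akira's branch passes to Akira's issue by representation.
The 1/20 is divided into 3 equal shares of 1/60 among Kaede, Yori, Fumio.
Kaede is living and takes 1/60.
Yori is living and takes 1/60.
Fumio is living and takes 1/60.
Reiko is living and takes 1/20.
Hana is living and takes 1/10.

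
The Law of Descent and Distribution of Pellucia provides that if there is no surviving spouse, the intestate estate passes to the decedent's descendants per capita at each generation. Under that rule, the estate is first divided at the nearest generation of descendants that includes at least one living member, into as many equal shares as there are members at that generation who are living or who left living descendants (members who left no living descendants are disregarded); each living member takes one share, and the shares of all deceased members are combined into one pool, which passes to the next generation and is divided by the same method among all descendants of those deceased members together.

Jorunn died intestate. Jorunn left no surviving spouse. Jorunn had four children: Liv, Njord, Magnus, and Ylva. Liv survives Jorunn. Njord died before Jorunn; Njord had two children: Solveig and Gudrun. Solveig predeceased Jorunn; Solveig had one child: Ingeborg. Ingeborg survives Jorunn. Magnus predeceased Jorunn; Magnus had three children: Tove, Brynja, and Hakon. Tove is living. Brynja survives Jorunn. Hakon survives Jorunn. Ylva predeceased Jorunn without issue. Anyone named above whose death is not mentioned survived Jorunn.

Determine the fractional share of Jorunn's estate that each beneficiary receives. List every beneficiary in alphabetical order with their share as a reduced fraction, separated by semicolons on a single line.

There is no surviving spouse, so the entire estate passes to Jorunn's descendants per capita at each generation.
At generation 1 (Liv, Njord, Magnus) there are 3 shares of (1)/3 = 1/3 each.
Living: Liv — each takes 1/3.
Deceased: Njord and Magnus. Their combined 2/3 is pooled and carried to generation 2.
At generation 2 (Solveig, Gudrun, Tove, Brynja, Hakon) there are 5 shares of (2/3)/5 = 2/15 each.
Living: Gudrun, Tove, Brynja, and Hakon — each takes 2/15.
Deceased: Solveig. That 2/15 share is carried to generation 3.
At generation 3 (Ingeborg) there are 1 shares of (2/15)/1 = 2/15 each.
Living: Ingeborg — each takes 2/15.

Brynja 2/15; Gudrun 2/15; Hakon 2/15; Ingeborg 2/15; Liv 1/3; Tove 2/15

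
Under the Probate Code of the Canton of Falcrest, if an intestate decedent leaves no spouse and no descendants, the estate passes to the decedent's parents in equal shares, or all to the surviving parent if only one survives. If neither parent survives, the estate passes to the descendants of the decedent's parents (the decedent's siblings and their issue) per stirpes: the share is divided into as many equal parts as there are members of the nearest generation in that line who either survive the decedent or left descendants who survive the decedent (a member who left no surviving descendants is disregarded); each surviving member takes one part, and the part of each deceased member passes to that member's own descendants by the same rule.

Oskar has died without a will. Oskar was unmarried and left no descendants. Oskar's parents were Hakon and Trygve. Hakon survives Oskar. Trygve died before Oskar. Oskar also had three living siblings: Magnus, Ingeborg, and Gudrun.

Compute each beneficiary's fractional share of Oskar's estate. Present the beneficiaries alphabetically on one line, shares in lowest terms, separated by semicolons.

Hakon 1

Only one parent, Hakon, survives, so Hakon takes the entire estate. The siblings take nothing because a surviving parent has priority.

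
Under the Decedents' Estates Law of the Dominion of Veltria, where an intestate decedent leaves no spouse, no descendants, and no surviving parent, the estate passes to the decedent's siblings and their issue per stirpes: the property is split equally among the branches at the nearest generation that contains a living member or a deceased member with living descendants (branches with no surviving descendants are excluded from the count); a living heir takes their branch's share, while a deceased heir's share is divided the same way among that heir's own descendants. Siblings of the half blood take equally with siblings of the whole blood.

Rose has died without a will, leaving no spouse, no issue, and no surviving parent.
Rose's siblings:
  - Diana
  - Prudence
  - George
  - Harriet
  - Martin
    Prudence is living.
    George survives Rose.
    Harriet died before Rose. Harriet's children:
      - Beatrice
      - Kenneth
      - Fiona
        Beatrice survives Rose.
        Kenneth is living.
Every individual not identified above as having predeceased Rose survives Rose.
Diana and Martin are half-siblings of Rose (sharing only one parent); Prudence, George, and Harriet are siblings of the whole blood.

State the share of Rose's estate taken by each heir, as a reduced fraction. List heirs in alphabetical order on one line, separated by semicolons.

Beatrice 1/15; Diana 1/5; Fiona 1/15; George 1/5; Kenneth 1/15; Martin 1/5; Prudence 1/5

No spouse, descendants, or parent survives, so the estate passes to Rose's siblings per stirpes.
Half-blood and whole-blood siblings take equally under the stated rule.
The estate is divided into 5 equal shares of 1/5 among Diana, Prudence, George, Harriet, Martin.
Diana is living and takes 1/5.
Prudence is living and takes 1/5.
George is living and takes 1/5.
Harriet predeceased; the 1/5 allotted to Harriet's branch passes to Harriet's issue by representation.
The 1/5 is divided into 3 equal shares of 1/15 among Beatrice, Kenneth, Fiona.
Beatrice is living and takes 1/15.
Kenneth is living and takes 1/15.
Fiona is living and takes 1/15.
Martin is living and takes 1/5.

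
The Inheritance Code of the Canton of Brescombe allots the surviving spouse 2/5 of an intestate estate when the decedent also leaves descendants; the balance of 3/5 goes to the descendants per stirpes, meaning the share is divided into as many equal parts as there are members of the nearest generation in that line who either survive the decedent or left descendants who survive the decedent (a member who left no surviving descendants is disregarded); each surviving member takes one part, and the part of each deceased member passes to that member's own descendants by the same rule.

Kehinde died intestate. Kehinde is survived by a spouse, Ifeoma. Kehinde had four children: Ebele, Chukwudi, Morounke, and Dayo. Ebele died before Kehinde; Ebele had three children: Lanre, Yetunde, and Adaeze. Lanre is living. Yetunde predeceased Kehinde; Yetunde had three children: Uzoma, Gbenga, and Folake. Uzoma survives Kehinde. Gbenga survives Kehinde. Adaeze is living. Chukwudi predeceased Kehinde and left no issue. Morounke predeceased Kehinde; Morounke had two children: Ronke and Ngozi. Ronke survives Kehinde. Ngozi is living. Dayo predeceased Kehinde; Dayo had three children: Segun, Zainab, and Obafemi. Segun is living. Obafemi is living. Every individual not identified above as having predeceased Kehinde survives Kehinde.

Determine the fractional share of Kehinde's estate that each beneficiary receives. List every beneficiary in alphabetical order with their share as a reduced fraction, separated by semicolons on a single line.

Ifeoma, as surviving spouse, takes 2/5.
The remaining 3/5 passes to Kehinde's descendants per stirpes.
Chukwudi left no surviving issue, so that branch lapses and is disregarded.
The 3/5 is divided into 3 equal shares of 1/5 among Ebele, Morounke, Dayo.
Ebele predeceased; the 1/5 allotted to Ebele's branch passes to Ebele's issue by representation.
The 1/5 is divided into 3 equal shares of 1/15 among Lanre, Yetunde, Adaeze.
Lanre is living and takes 1/15.
Yetunde predeceased; the 1/15 allotted to Yetunde's branch passes to Yetunde's issue by representation.
The 1/15 is divided into 3 equal shares of 1/45 among Uzoma, Gbenga, Folake.
Uzoma is living and takes 1/45.
Gbenga is living and takes 1/45.
Folake is living and takes 1/45.
Adaeze is living and takes 1/15.
Morounke predeceased; the 1/5 allotted to Morounke's branch passes to Morounke's issue by representation.
The 1/5 is divided into 2 equal shares of 1/10 among Ronke, Ngozi.
Ronke is living and takes 1/10.
Ngozi is living and takes 1/10.
Dayo predeceased; the 1/5 allotted to Dayo's branch passes to Dayo's issue by representation.
The 1/5 is divided into 3 equal shares of 1/15 among Segun, Zainab, Obafemi.
Segun is living and takes 1/15.
Zainab is living and takes 1/15.
Obafemi is living and takes 1/15.

Adaeze 1/15; Folake 1/45; Gbenga 1/45; Ifeoma 2/5; Lanre 1/15; Ngozi 1/10; Obafemi 1/15; Ronke 1/10; Segun 1/15; Uzoma 1/45; Zainab 1/15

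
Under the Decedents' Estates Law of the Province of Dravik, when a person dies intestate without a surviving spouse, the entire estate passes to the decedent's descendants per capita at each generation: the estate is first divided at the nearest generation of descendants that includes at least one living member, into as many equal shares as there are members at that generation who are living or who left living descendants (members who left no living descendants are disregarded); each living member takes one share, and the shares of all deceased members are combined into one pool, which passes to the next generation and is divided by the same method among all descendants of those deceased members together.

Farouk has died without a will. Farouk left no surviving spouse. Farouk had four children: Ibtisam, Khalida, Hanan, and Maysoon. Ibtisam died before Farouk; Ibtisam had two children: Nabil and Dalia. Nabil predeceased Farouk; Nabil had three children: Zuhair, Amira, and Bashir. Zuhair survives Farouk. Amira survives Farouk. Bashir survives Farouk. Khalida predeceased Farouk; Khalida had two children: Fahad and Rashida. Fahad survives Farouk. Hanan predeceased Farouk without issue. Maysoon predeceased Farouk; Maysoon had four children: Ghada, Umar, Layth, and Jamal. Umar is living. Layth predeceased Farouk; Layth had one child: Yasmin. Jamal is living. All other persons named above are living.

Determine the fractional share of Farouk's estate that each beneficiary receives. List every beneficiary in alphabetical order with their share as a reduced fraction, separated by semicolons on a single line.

There is no surviving spouse, so the entire estate passes to Farouk's descendants per capita at each generation.
No one at generation 1 (Ibtisam, Khalida, Maysoon) is living; moving to the next generation.
At generation 2 (Nabil, Dalia, Fahad, Rashida, Ghada, Umar, Layth, Jamal) there are 8 shares of (1)/8 = 1/8 each.
Living: Dalia, Fahad, Rashida, Ghada, Umar, and Jamal — each takes 1/8.
Deceased: Nabil and Layth. Their combined 1/4 is pooled and carried to generation 3.
At generation 3 (Zuhair, Amira, Bashir, Yasmin) there are 4 shares of (1/4)/4 = 1/16 each.
Living: Zuhair, Amira, Bashir, and Yasmin — each takes 1/16.

Amira 1/16; Bashir 1/16; Dalia 1/8; Fahad 1/8; Ghada 1/8; Jamal 1/8; Rashida 1/8; Umar 1/8; Yasmin 1/16; Zuhair 1/16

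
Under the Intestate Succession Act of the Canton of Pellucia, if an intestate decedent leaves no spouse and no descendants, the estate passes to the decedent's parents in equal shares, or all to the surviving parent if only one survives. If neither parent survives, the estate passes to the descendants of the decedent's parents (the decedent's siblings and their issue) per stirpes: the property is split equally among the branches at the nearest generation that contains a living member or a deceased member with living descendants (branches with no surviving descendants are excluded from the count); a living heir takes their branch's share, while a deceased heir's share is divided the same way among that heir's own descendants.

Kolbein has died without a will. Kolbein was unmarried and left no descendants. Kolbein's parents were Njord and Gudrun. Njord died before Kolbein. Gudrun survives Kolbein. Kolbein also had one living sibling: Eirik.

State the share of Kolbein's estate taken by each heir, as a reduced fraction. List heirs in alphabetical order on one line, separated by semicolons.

Only one parent, Gudrun, survives, so Gudrun takes the entire estate. The siblings take nothing because a surviving parent has priority.

Gudrun 1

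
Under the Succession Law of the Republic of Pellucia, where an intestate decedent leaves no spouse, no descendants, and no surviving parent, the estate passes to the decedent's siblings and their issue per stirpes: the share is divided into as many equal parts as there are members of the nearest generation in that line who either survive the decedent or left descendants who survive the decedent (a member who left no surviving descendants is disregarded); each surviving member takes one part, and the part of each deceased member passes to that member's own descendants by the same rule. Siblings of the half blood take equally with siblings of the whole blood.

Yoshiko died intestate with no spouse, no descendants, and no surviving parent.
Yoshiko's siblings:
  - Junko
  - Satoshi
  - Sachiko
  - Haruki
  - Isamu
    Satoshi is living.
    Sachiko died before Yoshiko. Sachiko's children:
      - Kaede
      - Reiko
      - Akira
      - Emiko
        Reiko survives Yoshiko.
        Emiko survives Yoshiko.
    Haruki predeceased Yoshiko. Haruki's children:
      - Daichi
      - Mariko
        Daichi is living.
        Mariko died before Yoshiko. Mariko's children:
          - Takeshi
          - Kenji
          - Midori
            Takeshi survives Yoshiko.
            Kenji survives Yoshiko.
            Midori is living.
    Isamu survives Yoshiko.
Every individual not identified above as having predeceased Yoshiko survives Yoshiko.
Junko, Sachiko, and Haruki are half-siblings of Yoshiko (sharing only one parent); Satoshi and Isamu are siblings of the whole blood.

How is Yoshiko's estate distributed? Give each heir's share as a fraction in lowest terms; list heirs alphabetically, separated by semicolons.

No spouse, descendants, or parent survives, so the estate passes to Yoshiko's siblings per stirpes.
Half-blood and whole-blood siblings take equally under the stated rule.
The estate is divided into 5 equal shares of 1/5 among Junko, Satoshi, Sachiko, Haruki, Isamu.
Junko is living and takes 1/5.
Satoshi is living and takes 1/5.
Sachiko predeceased; the 1/5 allotted to Sachiko's branch passes to Sachiko's issue by representation.
The 1/5 is divided into 4 equal shares of 1/20 among Kaede, Reiko, Akira, Emiko.
Kaede is living and takes 1/20.
Reiko is living and takes 1/20.
Akira is living and takes 1/20.
Emiko is living and takes 1/20.
Haruki predeceased; the 1/5 allotted to Haruki's branch passes to Haruki's issue by representation.
The 1/5 is divided into 2 equal shares of 1/10 among Daichi, Mariko.
Daichi is living and takes 1/10.
Mariko predeceased; the 1/10 allotted to Mariko's branch passes to Mariko's issue by representation.
The 1/10 is divided into 3 equal shares of 1/30 among Takeshi, Kenji, Midori.
Takeshi is living and takes 1/30.
Kenji is living and takes 1/30.
Midori is living and takes 1/30.
Isamu is living and takes 1/5.

Akira 1/20; Daichi 1/10; Emiko 1/20; Isamu 1/5; Junko 1/5; Kaede 1/20; Kenji 1/30; Midori 1/30; Reiko 1/20; Satoshi 1/5; Takeshi 1/30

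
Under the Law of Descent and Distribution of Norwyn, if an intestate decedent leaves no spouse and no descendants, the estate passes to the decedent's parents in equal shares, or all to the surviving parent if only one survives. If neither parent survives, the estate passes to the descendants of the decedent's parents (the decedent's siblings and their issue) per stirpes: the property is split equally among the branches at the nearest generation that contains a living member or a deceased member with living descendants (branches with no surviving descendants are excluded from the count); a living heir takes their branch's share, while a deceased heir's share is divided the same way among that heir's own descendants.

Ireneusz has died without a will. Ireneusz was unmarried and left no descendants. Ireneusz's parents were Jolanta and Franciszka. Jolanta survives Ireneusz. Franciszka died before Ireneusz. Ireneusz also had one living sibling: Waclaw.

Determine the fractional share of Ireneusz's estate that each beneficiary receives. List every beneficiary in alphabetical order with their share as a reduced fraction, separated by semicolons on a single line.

Jolanta 1

Only one parent, Jolanta, survives, so Jolanta takes the entire estate. The siblings take nothing because a surviving parent has priority.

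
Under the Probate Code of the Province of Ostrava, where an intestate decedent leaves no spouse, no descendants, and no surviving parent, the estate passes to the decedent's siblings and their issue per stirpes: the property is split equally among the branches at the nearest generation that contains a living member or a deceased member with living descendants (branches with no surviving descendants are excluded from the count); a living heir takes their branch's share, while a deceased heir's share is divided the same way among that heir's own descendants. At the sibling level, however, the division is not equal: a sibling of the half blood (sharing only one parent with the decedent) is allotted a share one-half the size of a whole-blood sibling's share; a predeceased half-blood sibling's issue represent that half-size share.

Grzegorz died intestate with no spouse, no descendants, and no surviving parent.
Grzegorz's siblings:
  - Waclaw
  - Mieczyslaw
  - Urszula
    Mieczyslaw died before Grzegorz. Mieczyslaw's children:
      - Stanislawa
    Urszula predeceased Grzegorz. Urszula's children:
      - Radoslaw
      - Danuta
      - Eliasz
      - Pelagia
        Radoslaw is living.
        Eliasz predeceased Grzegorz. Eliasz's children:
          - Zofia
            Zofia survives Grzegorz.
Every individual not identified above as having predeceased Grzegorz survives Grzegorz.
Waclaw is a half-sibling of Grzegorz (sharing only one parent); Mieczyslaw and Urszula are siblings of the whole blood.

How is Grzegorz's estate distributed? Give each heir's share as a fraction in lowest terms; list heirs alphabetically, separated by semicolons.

No spouse, descendants, or parent survives, so the estate passes to Grzegorz's siblings per stirpes.
Half-blood siblings count for one-half the weight of whole-blood siblings at the initial division.
Dividing 1 in proportion to weights (total weight 5/2): Waclaw (weight 1/2) → 1/5; Mieczyslaw (weight 1) → 2/5; Urszula (weight 1) → 2/5.
Waclaw is living and takes 1/5.
Mieczyslaw predeceased; the 2/5 allotted to Mieczyslaw's branch passes to Mieczyslaw's issue by representation.
Stanislawa is the sole taker at this level and receives the full 2/5.
Urszula predeceased; the 2/5 allotted to Urszula's branch passes to Urszula's issue by representation.
The 2/5 is divided into 4 equal shares of 1/10 among Radoslaw, Danuta, Eliasz, Pelagia.
Radoslaw is living and takes 1/10.
Danuta is living and takes 1/10.
Eliasz predeceased; the 1/10 allotted to Eliasz's branch passes to Eliasz's issue by representation.
Zofia is the sole taker at this level and receives the full 1/10.
Pelagia is living and takes 1/10.

Danuta 1/10; Pelagia 1/10; Radoslaw 1/10; Stanislawa 2/5; Waclaw 1/5; Zofia 1/10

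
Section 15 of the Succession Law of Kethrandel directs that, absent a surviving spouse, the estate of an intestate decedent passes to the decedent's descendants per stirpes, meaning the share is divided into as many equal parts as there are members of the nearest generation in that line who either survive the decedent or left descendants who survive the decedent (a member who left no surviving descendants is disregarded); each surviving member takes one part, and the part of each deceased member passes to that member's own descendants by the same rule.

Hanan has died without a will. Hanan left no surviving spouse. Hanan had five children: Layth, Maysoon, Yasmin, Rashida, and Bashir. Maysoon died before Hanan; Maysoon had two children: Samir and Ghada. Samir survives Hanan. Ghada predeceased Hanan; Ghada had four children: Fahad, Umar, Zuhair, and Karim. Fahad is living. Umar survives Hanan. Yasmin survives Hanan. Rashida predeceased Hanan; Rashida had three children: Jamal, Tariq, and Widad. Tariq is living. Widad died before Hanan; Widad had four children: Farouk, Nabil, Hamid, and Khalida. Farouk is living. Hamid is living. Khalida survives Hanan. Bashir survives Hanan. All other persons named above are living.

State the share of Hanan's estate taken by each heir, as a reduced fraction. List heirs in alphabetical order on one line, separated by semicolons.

There is no surviving spouse, so the entire estate passes to Hanan's descendants per stirpes.
The estate is divided into 5 equal shares of 1/5 among Layth, Maysoon, Yasmin, Rashida, Bashir.
Layth is living and takes 1/5.
Maysoon predeceased; the 1/5 allotted to Maysoon's branch passes to Maysoon's issue by representation.
The 1/5 is divided into 2 equal shares of 1/10 among Samir, Ghada.
Samir is living and takes 1/10.
Ghada predeceased; the 1/10 allotted to Ghada's branch passes to Ghada's issue by representation.
The 1/10 is divided into 4 equal shares of 1/40 among Fahad, Umar, Zuhair, Karim.
Fahad is living and takes 1/40.
Umar is living and takes 1/40.
Zuhair is living and takes 1/40.
Karim is living and takes 1/40.
Yasmin is living and takes 1/5.
Rashida predeceased; the 1/5 allotted to Rashida's branch passes to Rashida's issue by representation.
The 1/5 is divided into 3 equal shares of 1/15 among Jamal, Tariq, Widad.
Jamal is living and takes 1/15.
Tariq is living and takes 1/15.
Widad predeceased; the 1/15 allotted to Widad's branch passes to Widad's issue by representation.
The 1/15 is divided into 4 equal shares of 1/60 among Farouk, Nabil, Hamid, Khalida.
Farouk is living and takes 1/60.
Nabil is living and takes 1/60.
Hamid is living and takes 1/60.
Khalida is living and takes 1/60.
Bashir is living and takes 1/5.

Bashir 1/5; Fahad 1/40; Farouk 1/60; Hamid 1/60; Jamal 1/15; Karim 1/40; Khalida 1/60; Layth 1/5; Nabil 1/60; Samir 1/10; Tariq 1/15; Umar 1/40; Yasmin 1/5; Zuhair 1/40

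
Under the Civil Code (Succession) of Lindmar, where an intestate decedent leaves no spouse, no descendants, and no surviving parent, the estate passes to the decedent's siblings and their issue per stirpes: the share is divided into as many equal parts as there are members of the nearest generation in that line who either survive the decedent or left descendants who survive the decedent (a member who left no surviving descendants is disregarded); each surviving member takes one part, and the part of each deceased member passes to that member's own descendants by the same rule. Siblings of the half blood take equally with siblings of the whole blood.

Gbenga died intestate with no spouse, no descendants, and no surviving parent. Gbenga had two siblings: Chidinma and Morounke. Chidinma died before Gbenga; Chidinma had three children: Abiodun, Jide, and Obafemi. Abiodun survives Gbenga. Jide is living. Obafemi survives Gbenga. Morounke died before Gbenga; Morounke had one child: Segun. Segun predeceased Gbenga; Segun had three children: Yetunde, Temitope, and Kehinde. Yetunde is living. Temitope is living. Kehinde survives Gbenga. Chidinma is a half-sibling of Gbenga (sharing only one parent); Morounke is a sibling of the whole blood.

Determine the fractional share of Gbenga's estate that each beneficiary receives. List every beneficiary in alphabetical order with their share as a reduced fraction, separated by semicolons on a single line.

Abiodun 1/6; Jide 1/6; Kehinde 1/6; Obafemi 1/6; Temitope 1/6; Yetunde 1/6

No spouse, descendants, or parent survives, so the estate passes to Gbenga's siblings per stirpes.
Half-blood and whole-blood siblings take equally under the stated rule.
The estate is divided into 2 equal shares of 1/2 among Chidinma, Morounke.
Chidinma predeceased; the 1/2 allotted to Chidinma's branch passes to Chidinma's issue by representation.
The 1/2 is divided into 3 equal shares of 1/6 among Abiodun, Jide, Obafemi.
Abiodun is living and takes 1/6.
Jide is living and takes 1/6.
Obafemi is living and takes 1/6.
Morounke predeceased; the 1/2 allotted to Morounke's branch passes to Morounke's issue by representation.
Segun's line is the sole branch at this level, so the full 1/2 passes to Segun's issue by representation.
The 1/2 is divided into 3 equal shares of 1/6 among Yetunde, Temitope, Kehinde.
Yetunde is living and takes 1/6.
Temitope is living and takes 1/6.
Kehinde is living and takes 1/6.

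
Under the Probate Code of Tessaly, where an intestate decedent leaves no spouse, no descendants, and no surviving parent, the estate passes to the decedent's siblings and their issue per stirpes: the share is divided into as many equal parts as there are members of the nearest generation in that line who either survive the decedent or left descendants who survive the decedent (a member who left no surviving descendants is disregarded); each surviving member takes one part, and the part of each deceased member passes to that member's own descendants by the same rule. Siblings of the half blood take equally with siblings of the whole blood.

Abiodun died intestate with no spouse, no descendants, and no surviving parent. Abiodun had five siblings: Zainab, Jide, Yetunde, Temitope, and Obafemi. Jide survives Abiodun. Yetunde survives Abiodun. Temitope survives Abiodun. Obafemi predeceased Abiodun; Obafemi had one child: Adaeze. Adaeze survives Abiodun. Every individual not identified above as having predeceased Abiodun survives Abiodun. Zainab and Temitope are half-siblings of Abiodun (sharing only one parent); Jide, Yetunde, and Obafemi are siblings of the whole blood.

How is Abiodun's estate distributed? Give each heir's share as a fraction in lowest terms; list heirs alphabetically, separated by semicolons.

No spouse, descendants, or parent survives, so the estate passes to Abiodun's siblings per stirpes.
Half-blood and whole-blood siblings take equally under the stated rule.
The estate is divided into 5 equal shares of 1/5 among Zainab, Jide, Yetunde, Temitope, Obafemi.
Zainab is living and takes 1/5.
Jide is living and takes 1/5.
Yetunde is living and takes 1/5.
Temitope is living and takes 1/5.
Obafemi predeceased; the 1/5 allotted to Obafemi's branch passes to Obafemi's issue by representation.
Adaeze is the sole taker at this level and receives the full 1/5.

Adaeze 1/5; Jide 1/5; Temitope 1/5; Yetunde 1/5; Zainab 1/5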